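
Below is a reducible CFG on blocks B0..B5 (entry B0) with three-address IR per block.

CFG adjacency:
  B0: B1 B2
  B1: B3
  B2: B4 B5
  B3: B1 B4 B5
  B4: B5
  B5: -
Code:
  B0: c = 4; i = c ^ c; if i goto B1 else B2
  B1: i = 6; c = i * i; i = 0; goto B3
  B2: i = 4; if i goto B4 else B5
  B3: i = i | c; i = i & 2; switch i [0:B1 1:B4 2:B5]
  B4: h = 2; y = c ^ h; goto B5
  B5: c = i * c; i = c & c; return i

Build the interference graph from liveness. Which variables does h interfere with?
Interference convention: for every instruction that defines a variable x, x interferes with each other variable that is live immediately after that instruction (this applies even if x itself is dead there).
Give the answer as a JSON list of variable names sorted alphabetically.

Answer: ["c", "i"]

Derivation:
Per-block:
  B0 def {c,i} use ∅
  B1 def {c,i} use ∅
  B2 def {i} use ∅
  B3 def {i} use {c,i}
  B4 def {h,y} use {c}
  B5 def {c,i} use {c,i}

Liveness:
  live B0: ∅→{c}
  live B1: ∅→{c,i}
  live B2: {c}→{c,i}
  live B3: {c,i}→{c,i}
  live B4: {c,i}→{c,i}
  live B5: {c,i}→∅

Conflict graph:
  c — {h,i,y}
  h — {c,i}
  i — {c,h,y}
  y — {c,i}

N(h) = ["c", "i"]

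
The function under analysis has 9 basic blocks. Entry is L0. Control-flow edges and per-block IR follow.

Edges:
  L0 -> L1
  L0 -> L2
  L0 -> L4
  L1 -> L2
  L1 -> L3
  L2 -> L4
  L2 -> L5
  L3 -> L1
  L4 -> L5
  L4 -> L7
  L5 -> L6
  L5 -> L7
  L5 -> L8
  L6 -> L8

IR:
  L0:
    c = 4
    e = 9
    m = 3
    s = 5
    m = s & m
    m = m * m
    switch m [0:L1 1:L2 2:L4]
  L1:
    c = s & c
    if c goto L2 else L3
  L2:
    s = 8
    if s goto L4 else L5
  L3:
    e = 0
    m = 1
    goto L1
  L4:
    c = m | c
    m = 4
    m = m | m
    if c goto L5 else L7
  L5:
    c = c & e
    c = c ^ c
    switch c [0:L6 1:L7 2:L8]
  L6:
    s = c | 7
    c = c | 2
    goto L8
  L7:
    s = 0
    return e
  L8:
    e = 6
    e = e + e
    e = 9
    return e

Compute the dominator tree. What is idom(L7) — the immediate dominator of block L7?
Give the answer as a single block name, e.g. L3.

Answer: L0

Analysis:
idom tree: L1←L0 L2←L0 L3←L1 L4←L0 L5←L0 L6←L5 L7←L0 L8←L5
Dom∩ at merges:
  L1: preds {L0,L3}: {L0} ∩ {L0,L1,L3} = {L0}; idom=L0
  L2: preds {L0,L1}: {L0} ∩ {L0,L1} = {L0}; idom=L0
  L4: preds {L0,L2}: {L0} ∩ {L0,L2} = {L0}; idom=L0
  L5: preds {L2,L4}: {L0,L2} ∩ {L0,L4} = {L0}; idom=L0
  L7: preds {L4,L5}: {L0,L4} ∩ {L0,L5} = {L0}; idom=L0
  L8: preds {L5,L6}: {L0,L5} ∩ {L0,L5,L6} = {L0,L5}; idom=L5

idom(L7) = L0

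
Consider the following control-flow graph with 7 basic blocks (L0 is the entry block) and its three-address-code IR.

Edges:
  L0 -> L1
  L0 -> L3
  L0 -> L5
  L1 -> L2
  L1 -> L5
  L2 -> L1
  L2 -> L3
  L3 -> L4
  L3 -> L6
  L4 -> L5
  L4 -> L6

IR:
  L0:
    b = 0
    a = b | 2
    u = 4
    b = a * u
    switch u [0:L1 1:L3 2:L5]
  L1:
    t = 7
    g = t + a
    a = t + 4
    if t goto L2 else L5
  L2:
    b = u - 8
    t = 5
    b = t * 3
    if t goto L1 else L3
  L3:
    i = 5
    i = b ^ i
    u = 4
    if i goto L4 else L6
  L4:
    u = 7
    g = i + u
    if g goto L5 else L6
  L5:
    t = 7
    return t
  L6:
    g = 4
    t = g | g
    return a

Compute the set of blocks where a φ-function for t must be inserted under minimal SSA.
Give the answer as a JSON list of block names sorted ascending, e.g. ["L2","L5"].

Answer: ["L1", "L3", "L5"]

Derivation:
idom tree: L1←L0 L2←L1 L3←L0 L4←L3 L5←L0 L6←L3
Dom∩ at merges:
  L1: preds {L0,L2}: {L0} ∩ {L0,L1,L2} = {L0}; idom=L0
  L3: preds {L0,L2}: {L0} ∩ {L0,L1,L2} = {L0}; idom=L0
  L5: preds {L0,L1,L4}: {L0} ∩ {L0,L1} ∩ {L0,L3,L4} = {L0}; idom=L0
  L6: preds {L3,L4}: {L0,L3} ∩ {L0,L3,L4} = {L0,L3}; idom=L3

Frontier:
  L1←L0: walk · to L0
  L1←L2: walk L2→L1 to L0
  L3←L0: walk · to L0
  L3←L2: walk L2→L1 to L0
  L5←L0: walk · to L0
  L5←L1: walk L1 to L0
  L5←L4: walk L4→L3 to L0
  L6←L3: walk · to L3
  L6←L4: walk L4 to L3
  L0: DF=∅
  L1: DF={L1,L3,L5}
  L2: DF={L1,L3}
  L3: DF={L5}
  L4: DF={L5,L6}
  L5: DF=∅
  L6: DF=∅

φ for t: defs {L1,L2,L5,L6}
  DF⁺ = {L1,L3,L5}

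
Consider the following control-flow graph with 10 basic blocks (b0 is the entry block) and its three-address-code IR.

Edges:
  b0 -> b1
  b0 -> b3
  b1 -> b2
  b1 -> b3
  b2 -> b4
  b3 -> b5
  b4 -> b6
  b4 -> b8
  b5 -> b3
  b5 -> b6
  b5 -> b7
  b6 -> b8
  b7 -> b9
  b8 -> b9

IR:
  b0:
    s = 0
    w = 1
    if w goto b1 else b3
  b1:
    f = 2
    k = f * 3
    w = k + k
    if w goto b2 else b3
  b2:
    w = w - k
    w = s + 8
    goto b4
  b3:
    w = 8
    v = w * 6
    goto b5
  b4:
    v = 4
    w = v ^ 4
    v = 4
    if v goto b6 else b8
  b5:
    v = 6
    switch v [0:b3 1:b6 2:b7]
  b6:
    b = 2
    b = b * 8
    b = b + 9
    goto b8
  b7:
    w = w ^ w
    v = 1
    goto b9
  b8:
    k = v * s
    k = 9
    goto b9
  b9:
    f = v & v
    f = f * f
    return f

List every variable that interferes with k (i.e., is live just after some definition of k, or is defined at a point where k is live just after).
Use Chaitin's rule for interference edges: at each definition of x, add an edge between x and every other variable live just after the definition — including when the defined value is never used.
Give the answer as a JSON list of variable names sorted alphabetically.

Answer: ["s", "v", "w"]

Working:
def/use:
  b0: {s,w} / ∅
  b1: {f,k,w} / ∅
  b2: {w} / {k,s,w}
  b3: {v,w} / ∅
  b4: {v,w} / ∅
  b5: {v} / ∅
  b6: {b} / ∅
  b7: {v,w} / {w}
  b8: {k} / {s,v}
  b9: {f} / {v}

Liveness:
  b0 li=∅ lo={s}
  b1 li={s} lo={k,s,w}
  b2 li={k,s,w} lo={s}
  b3 li={s} lo={s,w}
  b4 li={s} lo={s,v}
  b5 li={s,w} lo={s,v,w}
  b6 li={s,v} lo={s,v}
  b7 li={w} lo={v}
  b8 li={s,v} lo={v}
  b9 li={v} lo=∅

Interfere edges:
  b — {s,v}
  f — {s}
  k — {s,v,w}
  s — {b,f,k,v,w}
  v — {b,k,s,w}
  w — {k,s,v}

N(k) = ["s", "v", "w"]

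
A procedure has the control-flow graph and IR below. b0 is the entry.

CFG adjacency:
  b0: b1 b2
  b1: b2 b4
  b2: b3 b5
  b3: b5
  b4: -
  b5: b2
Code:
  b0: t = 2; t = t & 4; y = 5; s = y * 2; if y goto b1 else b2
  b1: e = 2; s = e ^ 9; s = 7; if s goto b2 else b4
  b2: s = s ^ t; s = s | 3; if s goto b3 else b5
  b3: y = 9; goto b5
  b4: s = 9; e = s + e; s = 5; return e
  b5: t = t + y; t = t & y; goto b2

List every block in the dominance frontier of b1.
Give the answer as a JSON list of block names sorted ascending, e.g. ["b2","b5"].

idom tree: b1←b0 b2←b0 b3←b2 b4←b1 b5←b2
Join-block Dom:
  b2: preds {b0,b1,b5}: {b0} ∩ {b0,b1} ∩ {b0,b2,b5} = {b0}; idom=b0
  b5: preds {b2,b3}: {b0,b2} ∩ {b0,b2,b3} = {b0,b2}; idom=b2

Frontier:
  join b2 pred b0: · stop@b0
  join b2 pred b1: b1 stop@b0
  join b2 pred b5: b5→b2 stop@b0
  join b5 pred b2: · stop@b2
  join b5 pred b3: b3 stop@b2
  b0 → ∅
  b1 → {b2}
  b2 → {b2}
  b3 → {b5}
  b4 → ∅
  b5 → {b2}

DF(b1) = ["b2"]

Answer: ["b2"]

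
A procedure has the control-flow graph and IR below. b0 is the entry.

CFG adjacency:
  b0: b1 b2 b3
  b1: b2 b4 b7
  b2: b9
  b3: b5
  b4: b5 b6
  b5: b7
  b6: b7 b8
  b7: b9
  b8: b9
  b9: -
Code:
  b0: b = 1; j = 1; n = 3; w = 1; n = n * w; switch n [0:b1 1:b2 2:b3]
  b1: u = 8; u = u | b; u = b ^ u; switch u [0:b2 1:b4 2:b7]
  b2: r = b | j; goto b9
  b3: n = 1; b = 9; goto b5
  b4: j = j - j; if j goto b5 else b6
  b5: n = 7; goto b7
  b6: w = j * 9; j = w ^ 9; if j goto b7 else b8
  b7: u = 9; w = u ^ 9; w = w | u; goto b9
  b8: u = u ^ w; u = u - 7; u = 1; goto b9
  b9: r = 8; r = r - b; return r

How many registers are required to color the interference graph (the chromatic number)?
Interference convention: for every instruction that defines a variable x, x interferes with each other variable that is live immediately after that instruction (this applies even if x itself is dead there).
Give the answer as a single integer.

Per-block:
  b0: {b,j,n,w} / ∅
  b1: {u} / {b}
  b2: {r} / {b,j}
  b3: {b,n} / ∅
  b4: {j} / {j}
  b5: {n} / ∅
  b6: {j,w} / {j}
  b7: {u,w} / ∅
  b8: {u} / {u,w}
  b9: {r} / {b}

Backward fixpoint:
  live b0: ∅→{b,j}
  live b1: {b,j}→{b,j,u}
  live b2: {b,j}→{b}
  live b3: ∅→{b}
  live b4: {b,j,u}→{b,j,u}
  live b5: {b}→{b}
  live b6: {b,j,u}→{b,u,w}
  live b7: {b}→{b}
  live b8: {b,u,w}→{b}
  live b9: {b}→∅

Interfere edges:
  b↔{j,n,r,u,w}
  j↔{b,n,u,w}
  n↔{b,j,w}
  r↔{b}
  u↔{b,j,w}
  w↔{b,j,n,u}

Registers:
  lower bound: {b,j,n,w} mutually conflict ⇒ χ ≥ 4
  assign b→r0 j→r1 n→r3 r→r1 u→r3 w→r2 — no edge inside a register ⇒ χ ≤ 4
  χ = 4

Answer: 4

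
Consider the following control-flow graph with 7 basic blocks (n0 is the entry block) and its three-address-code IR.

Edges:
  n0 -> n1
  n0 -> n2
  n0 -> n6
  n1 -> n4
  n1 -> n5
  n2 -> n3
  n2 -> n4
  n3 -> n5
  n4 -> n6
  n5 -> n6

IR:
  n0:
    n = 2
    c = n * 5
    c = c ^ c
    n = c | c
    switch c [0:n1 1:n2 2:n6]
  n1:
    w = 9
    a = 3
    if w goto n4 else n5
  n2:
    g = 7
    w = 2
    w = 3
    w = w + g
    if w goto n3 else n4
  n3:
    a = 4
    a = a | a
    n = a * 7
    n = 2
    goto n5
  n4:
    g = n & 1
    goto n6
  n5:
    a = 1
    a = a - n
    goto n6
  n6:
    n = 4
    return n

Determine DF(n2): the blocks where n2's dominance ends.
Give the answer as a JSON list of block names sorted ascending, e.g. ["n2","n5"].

Answer: ["n4", "n5"]

Derivation:
idom tree: n1←n0 n2←n0 n3←n2 n4←n0 n5←n0 n6←n0
Join-block Dom:
  n4: preds {n1,n2}: {n0,n1} ∩ {n0,n2} = {n0}; idom=n0
  n5: preds {n1,n3}: {n0,n1} ∩ {n0,n2,n3} = {n0}; idom=n0
  n6: preds {n0,n4,n5}: {n0} ∩ {n0,n4} ∩ {n0,n5} = {n0}; idom=n0

DF derivation:
  join n4 pred n1: n1 stop@n0
  join n4 pred n2: n2 stop@n0
  join n5 pred n1: n1 stop@n0
  join n5 pred n3: n3→n2 stop@n0
  join n6 pred n0: · stop@n0
  join n6 pred n4: n4 stop@n0
  join n6 pred n5: n5 stop@n0
  n0 → ∅
  n1 → {n4,n5}
  n2 → {n4,n5}
  n3 → {n5}
  n4 → {n6}
  n5 → {n6}
  n6 → ∅

DF(n2) = ["n4", "n5"]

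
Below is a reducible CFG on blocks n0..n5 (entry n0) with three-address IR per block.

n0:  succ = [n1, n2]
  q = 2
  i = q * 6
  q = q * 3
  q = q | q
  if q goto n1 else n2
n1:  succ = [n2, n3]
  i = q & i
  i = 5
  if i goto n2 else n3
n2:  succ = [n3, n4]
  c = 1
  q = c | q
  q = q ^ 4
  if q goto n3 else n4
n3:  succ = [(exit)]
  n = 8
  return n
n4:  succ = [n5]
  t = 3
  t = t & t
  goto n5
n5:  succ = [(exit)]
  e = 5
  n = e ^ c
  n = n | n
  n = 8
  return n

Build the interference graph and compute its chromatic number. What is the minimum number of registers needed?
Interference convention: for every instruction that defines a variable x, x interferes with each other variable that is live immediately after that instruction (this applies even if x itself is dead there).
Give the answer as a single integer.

Block summaries:
  n0 def {i,q} use ∅
  n1 def {i} use {i,q}
  n2 def {c,q} use {q}
  n3 def {n} use ∅
  n4 def {t} use ∅
  n5 def {e,n} use {c}

Liveness:
  n0 li=∅ lo={i,q}
  n1 li={i,q} lo={q}
  n2 li={q} lo={c}
  n3 li=∅ lo=∅
  n4 li={c} lo={c}
  n5 li={c} lo=∅

Conflict graph:
  c: {e,q,t}
  e: {c}
  i: {q}
  n: ∅
  q: {c,i}
  t: {c}

Registers:
  {c,e} pairwise interfere (2-clique) ⇒ χ ≥ 2
  assign c→R0 e→R1 i→R0 n→R0 q→R1 t→R1 — no edge inside a register ⇒ χ ≤ 2
  χ = 2

Answer: 2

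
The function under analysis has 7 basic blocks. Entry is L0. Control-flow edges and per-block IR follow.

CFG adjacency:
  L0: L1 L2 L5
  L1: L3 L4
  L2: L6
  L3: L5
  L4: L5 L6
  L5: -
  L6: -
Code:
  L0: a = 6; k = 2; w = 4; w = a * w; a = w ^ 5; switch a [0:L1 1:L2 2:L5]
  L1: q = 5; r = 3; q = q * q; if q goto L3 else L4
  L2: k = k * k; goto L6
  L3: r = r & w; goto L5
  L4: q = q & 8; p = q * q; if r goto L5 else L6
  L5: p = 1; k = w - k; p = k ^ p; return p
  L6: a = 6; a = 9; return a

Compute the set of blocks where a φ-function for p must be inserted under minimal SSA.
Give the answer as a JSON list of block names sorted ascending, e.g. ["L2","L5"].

Answer: ["L5", "L6"]

Working:
idom tree: L1←L0 L2←L0 L3←L1 L4←L1 L5←L0 L6←L0
Dom∩ at merges:
  L5: preds {L0,L3,L4}: {L0} ∩ {L0,L1,L3} ∩ {L0,L1,L4} = {L0}; idom=L0
  L6: preds {L2,L4}: {L0,L2} ∩ {L0,L1,L4} = {L0}; idom=L0

DF derivation:
  L5←L0: walk · to L0
  L5←L3: walk L3→L1 to L0
  L5←L4: walk L4→L1 to L0
  L6←L2: walk L2 to L0
  L6←L4: walk L4→L1 to L0
  DF(L0)=∅
  DF(L1)={L5,L6}
  DF(L2)={L6}
  DF(L3)={L5}
  DF(L4)={L5,L6}
  DF(L5)=∅
  DF(L6)=∅

φ for p: defs {L4,L5}
  DF⁺ = {L5,L6}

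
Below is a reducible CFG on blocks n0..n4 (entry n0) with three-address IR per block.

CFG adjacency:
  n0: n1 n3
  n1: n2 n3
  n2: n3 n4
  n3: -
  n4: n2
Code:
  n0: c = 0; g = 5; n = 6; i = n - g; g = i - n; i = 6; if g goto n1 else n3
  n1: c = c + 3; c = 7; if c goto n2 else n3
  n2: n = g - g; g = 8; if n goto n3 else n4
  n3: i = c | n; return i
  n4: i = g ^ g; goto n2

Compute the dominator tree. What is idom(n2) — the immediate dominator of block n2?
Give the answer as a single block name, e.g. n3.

Answer: n1

Working:
idom tree: n1←n0 n2←n1 n3←n0 n4←n2
Dom at joins:
  n2: preds {n1,n4}: {n0,n1} ∩ {n0,n1,n2,n4} = {n0,n1}; idom=n1
  n3: preds {n0,n1,n2}: {n0} ∩ {n0,n1} ∩ {n0,n1,n2} = {n0}; idom=n0

idom(n2) = n1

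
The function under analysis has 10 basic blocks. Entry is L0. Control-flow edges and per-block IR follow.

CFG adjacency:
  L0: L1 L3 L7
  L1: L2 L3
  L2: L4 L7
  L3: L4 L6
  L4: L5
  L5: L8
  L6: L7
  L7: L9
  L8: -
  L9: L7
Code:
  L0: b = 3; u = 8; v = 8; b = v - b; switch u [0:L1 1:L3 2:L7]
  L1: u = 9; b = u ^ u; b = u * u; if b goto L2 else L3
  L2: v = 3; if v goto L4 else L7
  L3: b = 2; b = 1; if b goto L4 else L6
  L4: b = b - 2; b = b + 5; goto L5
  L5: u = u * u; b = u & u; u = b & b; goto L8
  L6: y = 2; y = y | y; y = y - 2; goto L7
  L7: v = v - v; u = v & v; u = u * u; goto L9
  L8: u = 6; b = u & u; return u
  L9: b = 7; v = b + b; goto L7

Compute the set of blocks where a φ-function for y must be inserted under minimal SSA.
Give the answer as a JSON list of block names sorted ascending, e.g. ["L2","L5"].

idom tree: L1←L0 L2←L1 L3←L0 L4←L0 L5←L4 L6←L3 L7←L0 L8←L5 L9←L7
Join-block Dom:
  L3: preds {L0,L1}: {L0} ∩ {L0,L1} = {L0}; idom=L0
  L4: preds {L2,L3}: {L0,L1,L2} ∩ {L0,L3} = {L0}; idom=L0
  L7: preds {L0,L2,L6,L9}: {L0} ∩ {L0,L1,L2} ∩ {L0,L3,L6} ∩ {L0,L7,L9} = {L0}; idom=L0

DF derivation:
  join L3 pred L0: · stop@L0
  join L3 pred L1: L1 stop@L0
  join L4 pred L2: L2→L1 stop@L0
  join L4 pred L3: L3 stop@L0
  join L7 pred L0: · stop@L0
  join L7 pred L2: L2→L1 stop@L0
  join L7 pred L6: L6→L3 stop@L0
  join L7 pred L9: L9→L7 stop@L0
  L0 → ∅
  L1 → {L3,L4,L7}
  L2 → {L4,L7}
  L3 → {L4,L7}
  L4 → ∅
  L5 → ∅
  L6 → {L7}
  L7 → {L7}
  L8 → ∅
  L9 → {L7}

φ for y: defs {L6}
  DF⁺ = {L7}

Answer: ["L7"]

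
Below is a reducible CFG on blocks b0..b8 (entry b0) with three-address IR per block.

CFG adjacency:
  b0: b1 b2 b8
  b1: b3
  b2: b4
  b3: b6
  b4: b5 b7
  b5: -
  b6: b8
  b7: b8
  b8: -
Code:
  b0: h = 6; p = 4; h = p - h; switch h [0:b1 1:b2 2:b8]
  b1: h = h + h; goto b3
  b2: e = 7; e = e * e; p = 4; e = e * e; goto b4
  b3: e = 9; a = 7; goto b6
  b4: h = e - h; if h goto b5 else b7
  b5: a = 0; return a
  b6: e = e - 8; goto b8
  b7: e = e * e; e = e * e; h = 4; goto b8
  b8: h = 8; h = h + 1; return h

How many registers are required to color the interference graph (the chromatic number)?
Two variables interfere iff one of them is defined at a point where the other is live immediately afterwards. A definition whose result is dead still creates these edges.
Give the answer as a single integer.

Answer: 3

Analysis:
def/use:
  b0: {h,p} / ∅
  b1: {h} / {h}
  b2: {e,p} / ∅
  b3: {a,e} / ∅
  b4: {h} / {e,h}
  b5: {a} / ∅
  b6: {e} / {e}
  b7: {e,h} / {e}
  b8: {h} / ∅

Backward fixpoint:
  b0 li=∅ lo={h}
  b1 li={h} lo=∅
  b2 li={h} lo={e,h}
  b3 li=∅ lo={e}
  b4 li={e,h} lo={e}
  b5 li=∅ lo=∅
  b6 li={e} lo=∅
  b7 li={e} lo=∅
  b8 li=∅ lo=∅

Interference:
  a↔{e}
  e↔{a,h,p}
  h↔{e,p}
  p↔{e,h}

Colouring:
  {e,h,p} pairwise interfere (3-clique) ⇒ χ ≥ 3
  3-colouring: c0={e}  c1={a,h}  c2={p}
  χ = 3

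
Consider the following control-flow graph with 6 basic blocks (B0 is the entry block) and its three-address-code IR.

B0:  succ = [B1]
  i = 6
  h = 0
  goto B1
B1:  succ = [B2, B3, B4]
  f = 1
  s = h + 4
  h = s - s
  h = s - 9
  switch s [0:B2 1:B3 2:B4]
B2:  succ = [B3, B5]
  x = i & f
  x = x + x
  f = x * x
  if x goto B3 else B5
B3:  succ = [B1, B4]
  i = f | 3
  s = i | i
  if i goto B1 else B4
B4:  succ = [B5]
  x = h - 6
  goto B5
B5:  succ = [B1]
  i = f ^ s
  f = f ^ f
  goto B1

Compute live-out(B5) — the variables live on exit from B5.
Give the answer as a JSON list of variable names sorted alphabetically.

Answer: ["h", "i"]

Working:
Block summaries:
  B0 def {h,i} use ∅
  B1 def {f,h,s} use {h}
  B2 def {f,x} use {f,i}
  B3 def {i,s} use {f}
  B4 def {x} use {h}
  B5 def {f,i} use {f,s}

Live sets:
  B0: in=∅ out={h,i}
  B1: in={h,i} out={f,h,i,s}
  B2: in={f,h,i,s} out={f,h,s}
  B3: in={f,h} out={f,h,i,s}
  B4: in={f,h,s} out={f,h,s}
  B5: in={f,h,s} out={h,i}

live-out(B5) = ["h", "i"]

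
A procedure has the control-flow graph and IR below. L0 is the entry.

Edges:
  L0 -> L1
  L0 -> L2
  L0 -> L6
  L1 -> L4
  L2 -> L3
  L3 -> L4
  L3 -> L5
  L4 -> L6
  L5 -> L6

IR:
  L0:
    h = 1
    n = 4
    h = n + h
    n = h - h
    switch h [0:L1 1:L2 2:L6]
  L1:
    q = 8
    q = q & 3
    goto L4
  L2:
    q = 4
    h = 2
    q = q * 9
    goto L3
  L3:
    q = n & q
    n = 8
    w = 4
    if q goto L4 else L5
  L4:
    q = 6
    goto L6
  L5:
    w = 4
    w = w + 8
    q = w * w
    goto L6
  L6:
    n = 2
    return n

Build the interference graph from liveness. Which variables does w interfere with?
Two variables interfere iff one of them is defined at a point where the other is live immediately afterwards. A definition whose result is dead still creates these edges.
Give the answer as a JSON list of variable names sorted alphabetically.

Block summaries:
  L0: def={h,n} ue=∅
  L1: def={q} ue=∅
  L2: def={h,q} ue=∅
  L3: def={n,q,w} ue={n,q}
  L4: def={q} ue=∅
  L5: def={q,w} ue=∅
  L6: def={n} ue=∅

Backward fixpoint:
  L0: in=∅ out={n}
  L1: in=∅ out=∅
  L2: in={n} out={n,q}
  L3: in={n,q} out=∅
  L4: in=∅ out=∅
  L5: in=∅ out=∅
  L6: in=∅ out=∅

Interfere edges:
  h — {n,q}
  n — {h,q}
  q — {h,n,w}
  w — {q}

N(w) = ["q"]

Answer: ["q"]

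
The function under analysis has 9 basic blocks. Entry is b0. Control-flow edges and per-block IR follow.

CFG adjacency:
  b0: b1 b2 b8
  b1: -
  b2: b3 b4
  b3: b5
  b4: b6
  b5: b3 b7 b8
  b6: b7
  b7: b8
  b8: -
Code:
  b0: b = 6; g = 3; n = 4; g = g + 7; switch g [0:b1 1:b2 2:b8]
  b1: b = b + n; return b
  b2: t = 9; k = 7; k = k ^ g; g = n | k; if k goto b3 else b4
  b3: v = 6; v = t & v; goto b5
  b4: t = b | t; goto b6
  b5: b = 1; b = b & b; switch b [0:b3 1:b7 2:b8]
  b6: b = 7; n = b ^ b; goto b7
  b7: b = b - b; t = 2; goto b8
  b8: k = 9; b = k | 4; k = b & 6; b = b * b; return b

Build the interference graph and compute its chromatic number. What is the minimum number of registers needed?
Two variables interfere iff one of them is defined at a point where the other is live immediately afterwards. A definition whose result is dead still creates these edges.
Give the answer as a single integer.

Block summaries:
  b0 def {b,g,n} use ∅
  b1 def {b} use {b,n}
  b2 def {g,k,t} use {g,n}
  b3 def {v} use {t}
  b4 def {t} use {b,t}
  b5 def {b} use ∅
  b6 def {b,n} use ∅
  b7 def {b,t} use {b}
  b8 def {b,k} use ∅

Live sets:
  live b0: ∅→{b,g,n}
  live b1: {b,n}→∅
  live b2: {b,g,n}→{b,t}
  live b3: {t}→{t}
  live b4: {b,t}→∅
  live b5: {t}→{b,t}
  live b6: ∅→{b}
  live b7: {b}→∅
  live b8: ∅→∅

Interference:
  b↔{g,k,n,t}
  g↔{b,k,n,t}
  k↔{b,g,n,t}
  n↔{b,g,k,t}
  t↔{b,g,k,n,v}
  v↔{t}

Chromatic number:
  clique {b,g,k,n,t} ⇒ need ≥ 5
  assign b→r1 g→r2 k→r3 n→r4 t→r0 v→r1 — no edge inside a register ⇒ χ ≤ 5
  χ = 5

Answer: 5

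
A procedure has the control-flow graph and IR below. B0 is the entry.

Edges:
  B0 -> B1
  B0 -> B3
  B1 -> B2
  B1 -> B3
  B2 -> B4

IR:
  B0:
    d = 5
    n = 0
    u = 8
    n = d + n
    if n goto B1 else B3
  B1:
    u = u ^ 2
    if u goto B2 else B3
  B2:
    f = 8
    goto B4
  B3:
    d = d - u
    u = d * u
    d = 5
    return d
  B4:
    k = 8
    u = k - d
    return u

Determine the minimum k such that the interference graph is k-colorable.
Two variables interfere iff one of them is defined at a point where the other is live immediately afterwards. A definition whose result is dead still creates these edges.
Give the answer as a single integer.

def/use:
  B0 def {d,n,u} use ∅
  B1 def {u} use {u}
  B2 def {f} use ∅
  B3 def {d,u} use {d,u}
  B4 def {k,u} use {d}

Backward fixpoint:
  B0 li=∅ lo={d,u}
  B1 li={d,u} lo={d,u}
  B2 li={d} lo={d}
  B3 li={d,u} lo=∅
  B4 li={d} lo=∅

Conflict graph:
  d — {f,k,n,u}
  f — {d}
  k — {d}
  n — {d,u}
  u — {d,n}

Chromatic number:
  lower bound: {d,n,u} mutually conflict ⇒ χ ≥ 3
  assign d→r0 f→r1 k→r1 n→r1 u→r2 — no edge inside a register ⇒ χ ≤ 3
  χ = 3

Answer: 3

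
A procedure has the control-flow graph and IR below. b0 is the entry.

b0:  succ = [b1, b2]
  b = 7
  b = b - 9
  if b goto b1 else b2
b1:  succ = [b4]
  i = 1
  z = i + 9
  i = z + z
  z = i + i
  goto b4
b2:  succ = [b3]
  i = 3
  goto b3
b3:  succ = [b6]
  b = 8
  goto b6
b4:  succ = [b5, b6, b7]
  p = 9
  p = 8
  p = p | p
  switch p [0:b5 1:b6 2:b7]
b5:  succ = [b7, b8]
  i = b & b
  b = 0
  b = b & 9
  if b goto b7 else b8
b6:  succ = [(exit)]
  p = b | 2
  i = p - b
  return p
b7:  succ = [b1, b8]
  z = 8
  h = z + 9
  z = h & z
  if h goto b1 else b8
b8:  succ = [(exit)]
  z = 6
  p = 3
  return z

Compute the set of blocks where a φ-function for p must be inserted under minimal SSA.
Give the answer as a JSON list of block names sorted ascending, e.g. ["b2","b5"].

idom tree: b1←b0 b2←b0 b3←b2 b4←b1 b5←b4 b6←b0 b7←b4 b8←b4
Dom∩ at merges:
  b1: preds {b0,b7}: {b0} ∩ {b0,b1,b4,b7} = {b0}; idom=b0
  b6: preds {b3,b4}: {b0,b2,b3} ∩ {b0,b1,b4} = {b0}; idom=b0
  b7: preds {b4,b5}: {b0,b1,b4} ∩ {b0,b1,b4,b5} = {b0,b1,b4}; idom=b4
  b8: preds {b5,b7}: {b0,b1,b4,b5} ∩ {b0,b1,b4,b7} = {b0,b1,b4}; idom=b4

DF walk-up:
  join b1 pred b0: · stop@b0
  join b1 pred b7: b7→b4→b1 stop@b0
  join b6 pred b3: b3→b2 stop@b0
  join b6 pred b4: b4→b1 stop@b0
  join b7 pred b4: · stop@b4
  join b7 pred b5: b5 stop@b4
  join b8 pred b5: b5 stop@b4
  join b8 pred b7: b7 stop@b4
  b0 → ∅
  b1 → {b1,b6}
  b2 → {b6}
  b3 → {b6}
  b4 → {b1,b6}
  b5 → {b7,b8}
  b6 → ∅
  b7 → {b1,b8}
  b8 → ∅

φ for p: defs {b4,b6,b8}
  DF⁺ = {b1,b6}

Answer: ["b1", "b6"]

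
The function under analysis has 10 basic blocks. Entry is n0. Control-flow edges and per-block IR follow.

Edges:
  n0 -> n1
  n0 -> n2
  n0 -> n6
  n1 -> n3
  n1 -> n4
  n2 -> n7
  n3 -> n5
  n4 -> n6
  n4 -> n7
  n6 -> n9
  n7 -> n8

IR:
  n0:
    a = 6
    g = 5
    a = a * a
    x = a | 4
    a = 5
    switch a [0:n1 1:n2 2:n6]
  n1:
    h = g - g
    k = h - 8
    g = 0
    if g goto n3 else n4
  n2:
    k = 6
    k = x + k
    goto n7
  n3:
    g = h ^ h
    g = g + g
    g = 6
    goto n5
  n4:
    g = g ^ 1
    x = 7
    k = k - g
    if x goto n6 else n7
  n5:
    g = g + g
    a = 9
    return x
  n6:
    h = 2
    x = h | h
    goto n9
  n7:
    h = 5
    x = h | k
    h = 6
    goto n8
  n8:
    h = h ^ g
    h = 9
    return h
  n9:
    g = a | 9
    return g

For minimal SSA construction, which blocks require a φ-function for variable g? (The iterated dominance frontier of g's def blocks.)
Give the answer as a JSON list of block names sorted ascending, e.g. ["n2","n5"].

idom tree: n1←n0 n2←n0 n3←n1 n4←n1 n5←n3 n6←n0 n7←n0 n8←n7 n9←n6
Dom at joins:
  n6: preds {n0,n4}: {n0} ∩ {n0,n1,n4} = {n0}; idom=n0
  n7: preds {n2,n4}: {n0,n2} ∩ {n0,n1,n4} = {n0}; idom=n0

DF walk-up:
  join n6 pred n0: · stop@n0
  join n6 pred n4: n4→n1 stop@n0
  join n7 pred n2: n2 stop@n0
  join n7 pred n4: n4→n1 stop@n0
  n0: DF=∅
  n1: DF={n6,n7}
  n2: DF={n7}
  n3: DF=∅
  n4: DF={n6,n7}
  n5: DF=∅
  n6: DF=∅
  n7: DF=∅
  n8: DF=∅
  n9: DF=∅

φ for g: defs {n0,n1,n3,n4,n5,n9}
  DF⁺ = {n6,n7}

Answer: ["n6", "n7"]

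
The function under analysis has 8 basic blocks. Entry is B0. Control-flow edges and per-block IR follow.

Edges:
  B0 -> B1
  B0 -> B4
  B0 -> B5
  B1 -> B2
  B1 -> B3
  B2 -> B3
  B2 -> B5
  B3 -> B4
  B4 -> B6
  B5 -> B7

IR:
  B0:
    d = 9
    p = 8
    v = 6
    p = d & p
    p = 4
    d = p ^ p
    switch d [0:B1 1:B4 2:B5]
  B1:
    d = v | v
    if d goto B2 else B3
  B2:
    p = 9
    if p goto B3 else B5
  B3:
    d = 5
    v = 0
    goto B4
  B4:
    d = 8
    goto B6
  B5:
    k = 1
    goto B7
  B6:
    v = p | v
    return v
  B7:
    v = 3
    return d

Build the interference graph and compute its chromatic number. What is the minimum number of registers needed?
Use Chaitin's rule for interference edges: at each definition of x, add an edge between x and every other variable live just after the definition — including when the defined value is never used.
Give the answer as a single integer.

Answer: 3

Analysis:
Block summaries:
  B0 def {d,p,v} use ∅
  B1 def {d} use {v}
  B2 def {p} use ∅
  B3 def {d,v} use ∅
  B4 def {d} use ∅
  B5 def {k} use ∅
  B6 def {v} use {p,v}
  B7 def {v} use {d}

Liveness:
  B0: in=∅ out={d,p,v}
  B1: in={p,v} out={d,p}
  B2: in={d} out={d,p}
  B3: in={p} out={p,v}
  B4: in={p,v} out={p,v}
  B5: in={d} out={d}
  B6: in={p,v} out=∅
  B7: in={d} out=∅

Interference:
  d — {k,p,v}
  k — {d}
  p — {d,v}
  v — {d,p}

Registers:
  {d,p,v} pairwise interfere (3-clique) ⇒ χ ≥ 3
  assign d→R0 k→R1 p→R1 v→R2 — no edge inside a register ⇒ χ ≤ 3
  χ = 3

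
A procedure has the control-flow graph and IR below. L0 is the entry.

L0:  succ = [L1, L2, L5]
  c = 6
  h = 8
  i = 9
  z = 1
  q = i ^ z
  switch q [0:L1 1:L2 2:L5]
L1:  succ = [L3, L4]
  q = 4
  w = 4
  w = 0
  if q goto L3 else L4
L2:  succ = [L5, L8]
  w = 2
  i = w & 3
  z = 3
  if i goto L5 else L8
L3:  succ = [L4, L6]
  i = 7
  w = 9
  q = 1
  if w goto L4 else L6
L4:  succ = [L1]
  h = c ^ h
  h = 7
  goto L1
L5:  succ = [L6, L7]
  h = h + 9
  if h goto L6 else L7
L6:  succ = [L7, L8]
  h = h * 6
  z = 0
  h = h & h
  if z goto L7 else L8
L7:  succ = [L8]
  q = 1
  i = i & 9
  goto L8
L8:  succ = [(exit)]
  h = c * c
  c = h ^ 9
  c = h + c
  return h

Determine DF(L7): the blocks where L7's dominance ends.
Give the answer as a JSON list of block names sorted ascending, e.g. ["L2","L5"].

idom tree: L1←L0 L2←L0 L3←L1 L4←L1 L5←L0 L6←L0 L7←L0 L8←L0
Join-block Dom:
  L1: preds {L0,L4}: {L0} ∩ {L0,L1,L4} = {L0}; idom=L0
  L4: preds {L1,L3}: {L0,L1} ∩ {L0,L1,L3} = {L0,L1}; idom=L1
  L5: preds {L0,L2}: {L0} ∩ {L0,L2} = {L0}; idom=L0
  L6: preds {L3,L5}: {L0,L1,L3} ∩ {L0,L5} = {L0}; idom=L0
  L7: preds {L5,L6}: {L0,L5} ∩ {L0,L6} = {L0}; idom=L0
  L8: preds {L2,L6,L7}: {L0,L2} ∩ {L0,L6} ∩ {L0,L7} = {L0}; idom=L0

DF walk-up:
  join L1 pred L0: · stop@L0
  join L1 pred L4: L4→L1 stop@L0
  join L4 pred L1: · stop@L1
  join L4 pred L3: L3 stop@L1
  join L5 pred L0: · stop@L0
  join L5 pred L2: L2 stop@L0
  join L6 pred L3: L3→L1 stop@L0
  join L6 pred L5: L5 stop@L0
  join L7 pred L5: L5 stop@L0
  join L7 pred L6: L6 stop@L0
  join L8 pred L2: L2 stop@L0
  join L8 pred L6: L6 stop@L0
  join L8 pred L7: L7 stop@L0
  DF(L0)=∅
  DF(L1)={L1,L6}
  DF(L2)={L5,L8}
  DF(L3)={L4,L6}
  DF(L4)={L1}
  DF(L5)={L6,L7}
  DF(L6)={L7,L8}
  DF(L7)={L8}
  DF(L8)=∅

DF(L7) = ["L8"]

Answer: ["L8"]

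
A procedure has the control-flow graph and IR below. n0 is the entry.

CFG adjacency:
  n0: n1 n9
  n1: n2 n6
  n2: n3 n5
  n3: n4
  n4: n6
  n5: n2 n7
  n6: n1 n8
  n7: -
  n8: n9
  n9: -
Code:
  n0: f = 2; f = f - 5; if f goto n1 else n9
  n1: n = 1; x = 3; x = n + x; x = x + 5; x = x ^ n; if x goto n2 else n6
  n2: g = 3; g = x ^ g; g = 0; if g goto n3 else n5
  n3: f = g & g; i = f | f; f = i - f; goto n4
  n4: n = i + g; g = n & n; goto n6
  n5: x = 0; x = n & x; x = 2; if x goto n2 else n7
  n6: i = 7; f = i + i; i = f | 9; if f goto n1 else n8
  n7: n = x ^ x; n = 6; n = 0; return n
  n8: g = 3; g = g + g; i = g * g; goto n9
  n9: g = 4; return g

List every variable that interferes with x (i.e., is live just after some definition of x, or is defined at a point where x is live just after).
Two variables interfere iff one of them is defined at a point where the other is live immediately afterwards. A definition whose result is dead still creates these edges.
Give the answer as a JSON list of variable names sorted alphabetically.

def/use:
  n0: {f} / ∅
  n1: {n,x} / ∅
  n2: {g} / {x}
  n3: {f,i} / {g}
  n4: {g,n} / {g,i}
  n5: {x} / {n}
  n6: {f,i} / ∅
  n7: {n} / {x}
  n8: {g,i} / ∅
  n9: {g} / ∅

Live sets:
  n0 li=∅ lo=∅
  n1 li=∅ lo={n,x}
  n2 li={n,x} lo={g,n}
  n3 li={g} lo={g,i}
  n4 li={g,i} lo=∅
  n5 li={n} lo={n,x}
  n6 li=∅ lo=∅
  n7 li={x} lo=∅
  n8 li=∅ lo=∅
  n9 li=∅ lo=∅

Interfere edges:
  f — {g,i}
  g — {f,i,n,x}
  i — {f,g}
  n — {g,x}
  x — {g,n}

N(x) = ["g", "n"]

Answer: ["g", "n"]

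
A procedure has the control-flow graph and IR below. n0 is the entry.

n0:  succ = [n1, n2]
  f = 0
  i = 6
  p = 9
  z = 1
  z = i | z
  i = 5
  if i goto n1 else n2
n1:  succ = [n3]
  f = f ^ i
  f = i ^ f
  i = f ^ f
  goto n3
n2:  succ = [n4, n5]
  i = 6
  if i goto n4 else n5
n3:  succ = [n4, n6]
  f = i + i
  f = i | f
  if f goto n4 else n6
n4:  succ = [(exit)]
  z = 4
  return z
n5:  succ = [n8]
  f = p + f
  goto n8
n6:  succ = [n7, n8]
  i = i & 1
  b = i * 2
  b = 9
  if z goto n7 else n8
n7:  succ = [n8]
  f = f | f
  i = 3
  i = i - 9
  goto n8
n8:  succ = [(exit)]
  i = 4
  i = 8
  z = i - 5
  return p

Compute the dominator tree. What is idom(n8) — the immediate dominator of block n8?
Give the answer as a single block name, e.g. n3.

idom tree: n1←n0 n2←n0 n3←n1 n4←n0 n5←n2 n6←n3 n7←n6 n8←n0
Dom at joins:
  n4: preds {n2,n3}: {n0,n2} ∩ {n0,n1,n3} = {n0}; idom=n0
  n8: preds {n5,n6,n7}: {n0,n2,n5} ∩ {n0,n1,n3,n6} ∩ {n0,n1,n3,n6,n7} = {n0}; idom=n0

idom(n8) = n0

Answer: n0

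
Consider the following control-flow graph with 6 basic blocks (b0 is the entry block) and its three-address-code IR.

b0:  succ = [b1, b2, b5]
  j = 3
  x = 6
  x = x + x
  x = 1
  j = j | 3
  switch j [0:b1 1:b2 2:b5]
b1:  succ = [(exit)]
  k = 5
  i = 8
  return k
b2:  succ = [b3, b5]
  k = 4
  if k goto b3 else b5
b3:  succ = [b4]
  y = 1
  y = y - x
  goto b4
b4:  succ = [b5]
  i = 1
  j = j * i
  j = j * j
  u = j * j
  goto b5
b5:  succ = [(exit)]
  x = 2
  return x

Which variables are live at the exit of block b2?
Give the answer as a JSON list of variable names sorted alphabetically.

Answer: ["j", "x"]

Working:
Per-block:
  b0: {j,x} / ∅
  b1: {i,k} / ∅
  b2: {k} / ∅
  b3: {y} / {x}
  b4: {i,j,u} / {j}
  b5: {x} / ∅

Liveness:
  b0: in=∅ out={j,x}
  b1: in=∅ out=∅
  b2: in={j,x} out={j,x}
  b3: in={j,x} out={j}
  b4: in={j} out=∅
  b5: in=∅ out=∅

live-out(b2) = ["j", "x"]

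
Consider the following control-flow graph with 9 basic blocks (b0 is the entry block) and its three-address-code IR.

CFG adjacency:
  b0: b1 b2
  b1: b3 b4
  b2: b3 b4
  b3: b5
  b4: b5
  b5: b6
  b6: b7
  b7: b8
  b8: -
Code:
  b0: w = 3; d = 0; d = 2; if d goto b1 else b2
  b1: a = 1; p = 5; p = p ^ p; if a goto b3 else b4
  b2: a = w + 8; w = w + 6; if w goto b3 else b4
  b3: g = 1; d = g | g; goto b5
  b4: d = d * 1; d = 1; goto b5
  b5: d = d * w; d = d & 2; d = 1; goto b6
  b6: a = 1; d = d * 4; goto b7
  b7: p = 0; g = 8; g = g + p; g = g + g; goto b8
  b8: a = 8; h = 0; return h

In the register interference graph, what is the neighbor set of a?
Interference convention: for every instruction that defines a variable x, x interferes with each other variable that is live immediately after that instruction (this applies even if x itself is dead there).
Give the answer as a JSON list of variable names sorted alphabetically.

Per-block:
  b0 def {d,w} use ∅
  b1 def {a,p} use ∅
  b2 def {a,w} use {w}
  b3 def {d,g} use ∅
  b4 def {d} use {d}
  b5 def {d} use {d,w}
  b6 def {a,d} use {d}
  b7 def {g,p} use ∅
  b8 def {a,h} use ∅

Liveness:
  b0 li=∅ lo={d,w}
  b1 li={d,w} lo={d,w}
  b2 li={d,w} lo={d,w}
  b3 li={w} lo={d,w}
  b4 li={d,w} lo={d,w}
  b5 li={d,w} lo={d}
  b6 li={d} lo=∅
  b7 li=∅ lo=∅
  b8 li=∅ lo=∅

Conflict graph:
  a↔{d,p,w}
  d↔{a,p,w}
  g↔{p,w}
  h↔∅
  p↔{a,d,g,w}
  w↔{a,d,g,p}

N(a) = ["d", "p", "w"]

Answer: ["d", "p", "w"]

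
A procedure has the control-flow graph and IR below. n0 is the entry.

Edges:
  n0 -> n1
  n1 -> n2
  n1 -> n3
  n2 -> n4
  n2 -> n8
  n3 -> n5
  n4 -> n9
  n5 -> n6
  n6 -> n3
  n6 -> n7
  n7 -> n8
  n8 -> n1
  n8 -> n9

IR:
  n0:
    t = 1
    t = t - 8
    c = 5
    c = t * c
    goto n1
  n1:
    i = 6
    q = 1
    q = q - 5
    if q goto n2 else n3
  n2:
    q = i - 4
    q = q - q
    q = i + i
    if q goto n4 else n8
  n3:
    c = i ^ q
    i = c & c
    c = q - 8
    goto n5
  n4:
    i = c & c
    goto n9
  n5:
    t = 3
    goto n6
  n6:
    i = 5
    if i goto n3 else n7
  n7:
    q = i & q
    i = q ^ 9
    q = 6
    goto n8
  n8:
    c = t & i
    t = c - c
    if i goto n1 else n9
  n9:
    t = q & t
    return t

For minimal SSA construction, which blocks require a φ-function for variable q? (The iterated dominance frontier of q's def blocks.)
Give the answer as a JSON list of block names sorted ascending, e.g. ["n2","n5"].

Answer: ["n1", "n8", "n9"]

Working:
idom tree: n1←n0 n2←n1 n3←n1 n4←n2 n5←n3 n6←n5 n7←n6 n8←n1 n9←n1
Dom at joins:
  n1: preds {n0,n8}: {n0} ∩ {n0,n1,n8} = {n0}; idom=n0
  n3: preds {n1,n6}: {n0,n1} ∩ {n0,n1,n3,n5,n6} = {n0,n1}; idom=n1
  n8: preds {n2,n7}: {n0,n1,n2} ∩ {n0,n1,n3,n5,n6,n7} = {n0,n1}; idom=n1
  n9: preds {n4,n8}: {n0,n1,n2,n4} ∩ {n0,n1,n8} = {n0,n1}; idom=n1

DF derivation:
  n1←n0: walk · to n0
  n1←n8: walk n8→n1 to n0
  n3←n1: walk · to n1
  n3←n6: walk n6→n5→n3 to n1
  n8←n2: walk n2 to n1
  n8←n7: walk n7→n6→n5→n3 to n1
  n9←n4: walk n4→n2 to n1
  n9←n8: walk n8 to n1
  n0: DF=∅
  n1: DF={n1}
  n2: DF={n8,n9}
  n3: DF={n3,n8}
  n4: DF={n9}
  n5: DF={n3,n8}
  n6: DF={n3,n8}
  n7: DF={n8}
  n8: DF={n1,n9}
  n9: DF=∅

φ for q: defs {n1,n2,n7}
  DF⁺ = {n1,n8,n9}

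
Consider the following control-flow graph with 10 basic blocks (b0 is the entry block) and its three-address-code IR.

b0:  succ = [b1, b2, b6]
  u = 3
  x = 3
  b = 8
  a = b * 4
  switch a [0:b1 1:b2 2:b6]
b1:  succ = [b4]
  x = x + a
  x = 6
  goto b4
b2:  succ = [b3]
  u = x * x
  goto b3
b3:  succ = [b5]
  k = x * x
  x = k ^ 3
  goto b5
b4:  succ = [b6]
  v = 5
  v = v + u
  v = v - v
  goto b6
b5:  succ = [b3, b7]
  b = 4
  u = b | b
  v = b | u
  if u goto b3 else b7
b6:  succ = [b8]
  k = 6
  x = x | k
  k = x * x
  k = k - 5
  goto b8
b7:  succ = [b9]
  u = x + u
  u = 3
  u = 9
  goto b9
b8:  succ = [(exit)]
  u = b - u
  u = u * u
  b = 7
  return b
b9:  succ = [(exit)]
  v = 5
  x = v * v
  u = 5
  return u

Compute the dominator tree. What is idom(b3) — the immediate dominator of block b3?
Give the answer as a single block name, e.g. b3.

idom tree: b1←b0 b2←b0 b3←b2 b4←b1 b5←b3 b6←b0 b7←b5 b8←b6 b9←b7
Join-block Dom:
  b3: preds {b2,b5}: {b0,b2} ∩ {b0,b2,b3,b5} = {b0,b2}; idom=b2
  b6: preds {b0,b4}: {b0} ∩ {b0,b1,b4} = {b0}; idom=b0

idom(b3) = b2

Answer: b2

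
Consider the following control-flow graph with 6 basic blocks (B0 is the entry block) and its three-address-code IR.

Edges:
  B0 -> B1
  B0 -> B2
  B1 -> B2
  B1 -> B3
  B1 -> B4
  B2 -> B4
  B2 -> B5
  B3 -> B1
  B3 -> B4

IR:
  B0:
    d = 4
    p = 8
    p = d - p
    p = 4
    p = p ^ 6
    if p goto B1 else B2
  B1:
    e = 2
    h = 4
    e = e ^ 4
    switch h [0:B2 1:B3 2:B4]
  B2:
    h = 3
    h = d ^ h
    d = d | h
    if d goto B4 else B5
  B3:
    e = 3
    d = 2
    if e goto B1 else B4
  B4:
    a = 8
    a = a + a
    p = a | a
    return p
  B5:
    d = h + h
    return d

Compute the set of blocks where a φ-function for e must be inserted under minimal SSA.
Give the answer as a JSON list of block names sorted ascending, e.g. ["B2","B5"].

Answer: ["B1", "B2", "B4"]

Working:
idom tree: B1←B0 B2←B0 B3←B1 B4←B0 B5←B2
Dom∩ at merges:
  B1: preds {B0,B3}: {B0} ∩ {B0,B1,B3} = {B0}; idom=B0
  B2: preds {B0,B1}: {B0} ∩ {B0,B1} = {B0}; idom=B0
  B4: preds {B1,B2,B3}: {B0,B1} ∩ {B0,B2} ∩ {B0,B1,B3} = {B0}; idom=B0

DF derivation:
  B1←B0: walk · to B0
  B1←B3: walk B3→B1 to B0
  B2←B0: walk · to B0
  B2←B1: walk B1 to B0
  B4←B1: walk B1 to B0
  B4←B2: walk B2 to B0
  B4←B3: walk B3→B1 to B0
  B0 → ∅
  B1 → {B1,B2,B4}
  B2 → {B4}
  B3 → {B1,B4}
  B4 → ∅
  B5 → ∅

φ for e: defs {B1,B3}
  DF⁺ = {B1,B2,B4}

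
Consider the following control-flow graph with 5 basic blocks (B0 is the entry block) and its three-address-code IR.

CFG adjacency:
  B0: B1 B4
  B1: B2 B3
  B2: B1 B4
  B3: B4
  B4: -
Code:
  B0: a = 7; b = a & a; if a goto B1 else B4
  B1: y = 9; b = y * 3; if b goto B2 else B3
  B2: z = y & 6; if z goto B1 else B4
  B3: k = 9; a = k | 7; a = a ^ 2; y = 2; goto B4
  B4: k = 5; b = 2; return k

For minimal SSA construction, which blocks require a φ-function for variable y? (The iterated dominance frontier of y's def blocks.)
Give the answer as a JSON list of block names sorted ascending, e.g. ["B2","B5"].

Answer: ["B1", "B4"]

Analysis:
idom tree: B1←B0 B2←B1 B3←B1 B4←B0
Join-block Dom:
  B1: preds {B0,B2}: {B0} ∩ {B0,B1,B2} = {B0}; idom=B0
  B4: preds {B0,B2,B3}: {B0} ∩ {B0,B1,B2} ∩ {B0,B1,B3} = {B0}; idom=B0

DF walk-up:
  join B1 pred B0: · stop@B0
  join B1 pred B2: B2→B1 stop@B0
  join B4 pred B0: · stop@B0
  join B4 pred B2: B2→B1 stop@B0
  join B4 pred B3: B3→B1 stop@B0
  B0: DF=∅
  B1: DF={B1,B4}
  B2: DF={B1,B4}
  B3: DF={B4}
  B4: DF=∅

φ for y: defs {B1,B3}
  DF⁺ = {B1,B4}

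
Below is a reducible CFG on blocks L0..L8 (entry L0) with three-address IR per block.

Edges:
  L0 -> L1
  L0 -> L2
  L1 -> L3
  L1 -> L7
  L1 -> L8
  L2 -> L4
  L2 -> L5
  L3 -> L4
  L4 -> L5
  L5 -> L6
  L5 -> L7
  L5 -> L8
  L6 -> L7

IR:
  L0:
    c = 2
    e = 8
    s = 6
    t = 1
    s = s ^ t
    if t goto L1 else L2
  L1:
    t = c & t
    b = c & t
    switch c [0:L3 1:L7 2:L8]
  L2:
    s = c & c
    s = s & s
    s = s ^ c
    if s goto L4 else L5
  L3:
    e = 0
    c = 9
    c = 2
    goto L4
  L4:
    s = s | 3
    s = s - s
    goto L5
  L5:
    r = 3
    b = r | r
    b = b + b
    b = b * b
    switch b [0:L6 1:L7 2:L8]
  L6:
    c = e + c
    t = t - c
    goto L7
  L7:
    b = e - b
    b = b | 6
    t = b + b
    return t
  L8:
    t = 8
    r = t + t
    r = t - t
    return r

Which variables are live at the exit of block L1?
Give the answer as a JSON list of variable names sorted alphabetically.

Block summaries:
  L0 def {c,e,s,t} use ∅
  L1 def {b,t} use {c,t}
  L2 def {s} use {c}
  L3 def {c,e} use ∅
  L4 def {s} use {s}
  L5 def {b,r} use ∅
  L6 def {c,t} use {c,e,t}
  L7 def {b,t} use {b,e}
  L8 def {r,t} use ∅

Backward fixpoint:
  L0: in=∅ out={c,e,s,t}
  L1: in={c,e,s,t} out={b,e,s,t}
  L2: in={c,e,t} out={c,e,s,t}
  L3: in={s,t} out={c,e,s,t}
  L4: in={c,e,s,t} out={c,e,t}
  L5: in={c,e,t} out={b,c,e,t}
  L6: in={b,c,e,t} out={b,e}
  L7: in={b,e} out=∅
  L8: in=∅ out=∅

live-out(L1) = ["b", "e", "s", "t"]

Answer: ["b", "e", "s", "t"]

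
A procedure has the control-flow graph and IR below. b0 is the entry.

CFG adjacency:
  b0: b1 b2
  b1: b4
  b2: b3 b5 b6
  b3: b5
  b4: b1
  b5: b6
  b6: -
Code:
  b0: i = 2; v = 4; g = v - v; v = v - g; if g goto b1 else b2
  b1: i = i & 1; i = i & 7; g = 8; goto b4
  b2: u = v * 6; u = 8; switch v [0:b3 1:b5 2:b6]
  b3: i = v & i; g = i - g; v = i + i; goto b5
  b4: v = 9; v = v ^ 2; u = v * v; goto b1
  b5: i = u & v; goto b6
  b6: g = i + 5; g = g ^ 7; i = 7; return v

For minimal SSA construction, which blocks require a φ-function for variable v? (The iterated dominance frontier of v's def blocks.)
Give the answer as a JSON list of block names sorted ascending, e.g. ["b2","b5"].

idom tree: b1←b0 b2←b0 b3←b2 b4←b1 b5←b2 b6←b2
Dom∩ at merges:
  b1: preds {b0,b4}: {b0} ∩ {b0,b1,b4} = {b0}; idom=b0
  b5: preds {b2,b3}: {b0,b2} ∩ {b0,b2,b3} = {b0,b2}; idom=b2
  b6: preds {b2,b5}: {b0,b2} ∩ {b0,b2,b5} = {b0,b2}; idom=b2

DF walk-up:
  b1←b0: walk · to b0
  b1←b4: walk b4→b1 to b0
  b5←b2: walk · to b2
  b5←b3: walk b3 to b2
  b6←b2: walk · to b2
  b6←b5: walk b5 to b2
  b0: DF=∅
  b1: DF={b1}
  b2: DF=∅
  b3: DF={b5}
  b4: DF={b1}
  b5: DF={b6}
  b6: DF=∅

φ for v: defs {b0,b3,b4}
  DF⁺ = {b1,b5,b6}

Answer: ["b1", "b5", "b6"]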